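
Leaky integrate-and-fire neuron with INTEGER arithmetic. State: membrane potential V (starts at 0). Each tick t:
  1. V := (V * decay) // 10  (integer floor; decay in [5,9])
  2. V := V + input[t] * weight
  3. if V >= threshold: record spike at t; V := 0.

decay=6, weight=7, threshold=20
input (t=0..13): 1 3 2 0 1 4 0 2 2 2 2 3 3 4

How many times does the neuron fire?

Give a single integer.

Answer: 7

Derivation:
t=0: input=1 -> V=7
t=1: input=3 -> V=0 FIRE
t=2: input=2 -> V=14
t=3: input=0 -> V=8
t=4: input=1 -> V=11
t=5: input=4 -> V=0 FIRE
t=6: input=0 -> V=0
t=7: input=2 -> V=14
t=8: input=2 -> V=0 FIRE
t=9: input=2 -> V=14
t=10: input=2 -> V=0 FIRE
t=11: input=3 -> V=0 FIRE
t=12: input=3 -> V=0 FIRE
t=13: input=4 -> V=0 FIRE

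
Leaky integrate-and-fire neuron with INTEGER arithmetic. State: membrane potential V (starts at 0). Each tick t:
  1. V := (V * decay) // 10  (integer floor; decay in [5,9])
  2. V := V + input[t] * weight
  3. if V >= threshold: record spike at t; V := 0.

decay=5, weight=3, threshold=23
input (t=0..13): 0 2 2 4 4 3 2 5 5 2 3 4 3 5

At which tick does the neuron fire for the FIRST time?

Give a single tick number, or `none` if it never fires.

Answer: 8

Derivation:
t=0: input=0 -> V=0
t=1: input=2 -> V=6
t=2: input=2 -> V=9
t=3: input=4 -> V=16
t=4: input=4 -> V=20
t=5: input=3 -> V=19
t=6: input=2 -> V=15
t=7: input=5 -> V=22
t=8: input=5 -> V=0 FIRE
t=9: input=2 -> V=6
t=10: input=3 -> V=12
t=11: input=4 -> V=18
t=12: input=3 -> V=18
t=13: input=5 -> V=0 FIRE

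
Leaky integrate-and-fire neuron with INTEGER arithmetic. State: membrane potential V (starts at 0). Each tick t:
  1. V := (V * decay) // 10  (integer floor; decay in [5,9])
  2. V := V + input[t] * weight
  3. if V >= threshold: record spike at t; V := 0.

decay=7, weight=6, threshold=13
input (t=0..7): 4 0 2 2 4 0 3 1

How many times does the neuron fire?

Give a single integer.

t=0: input=4 -> V=0 FIRE
t=1: input=0 -> V=0
t=2: input=2 -> V=12
t=3: input=2 -> V=0 FIRE
t=4: input=4 -> V=0 FIRE
t=5: input=0 -> V=0
t=6: input=3 -> V=0 FIRE
t=7: input=1 -> V=6

Answer: 4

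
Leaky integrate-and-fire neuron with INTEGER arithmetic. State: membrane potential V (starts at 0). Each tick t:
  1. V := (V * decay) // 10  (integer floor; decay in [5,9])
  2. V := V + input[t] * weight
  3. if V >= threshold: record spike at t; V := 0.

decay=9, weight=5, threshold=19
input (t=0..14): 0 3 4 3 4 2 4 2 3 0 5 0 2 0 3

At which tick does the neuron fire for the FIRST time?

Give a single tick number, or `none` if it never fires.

Answer: 2

Derivation:
t=0: input=0 -> V=0
t=1: input=3 -> V=15
t=2: input=4 -> V=0 FIRE
t=3: input=3 -> V=15
t=4: input=4 -> V=0 FIRE
t=5: input=2 -> V=10
t=6: input=4 -> V=0 FIRE
t=7: input=2 -> V=10
t=8: input=3 -> V=0 FIRE
t=9: input=0 -> V=0
t=10: input=5 -> V=0 FIRE
t=11: input=0 -> V=0
t=12: input=2 -> V=10
t=13: input=0 -> V=9
t=14: input=3 -> V=0 FIRE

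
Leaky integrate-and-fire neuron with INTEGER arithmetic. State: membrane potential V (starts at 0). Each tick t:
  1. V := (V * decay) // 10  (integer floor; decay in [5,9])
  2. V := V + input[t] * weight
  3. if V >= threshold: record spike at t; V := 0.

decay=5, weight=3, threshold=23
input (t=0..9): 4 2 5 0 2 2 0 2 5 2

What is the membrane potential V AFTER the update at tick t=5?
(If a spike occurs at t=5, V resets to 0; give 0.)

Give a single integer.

t=0: input=4 -> V=12
t=1: input=2 -> V=12
t=2: input=5 -> V=21
t=3: input=0 -> V=10
t=4: input=2 -> V=11
t=5: input=2 -> V=11
t=6: input=0 -> V=5
t=7: input=2 -> V=8
t=8: input=5 -> V=19
t=9: input=2 -> V=15

Answer: 11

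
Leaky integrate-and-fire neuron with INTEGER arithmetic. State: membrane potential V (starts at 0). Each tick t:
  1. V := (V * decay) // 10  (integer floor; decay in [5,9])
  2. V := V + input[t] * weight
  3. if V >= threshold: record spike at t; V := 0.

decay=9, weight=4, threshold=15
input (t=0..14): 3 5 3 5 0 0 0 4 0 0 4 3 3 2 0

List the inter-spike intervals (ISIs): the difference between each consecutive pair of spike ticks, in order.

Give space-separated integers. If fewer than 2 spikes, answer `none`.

Answer: 2 4 3 2

Derivation:
t=0: input=3 -> V=12
t=1: input=5 -> V=0 FIRE
t=2: input=3 -> V=12
t=3: input=5 -> V=0 FIRE
t=4: input=0 -> V=0
t=5: input=0 -> V=0
t=6: input=0 -> V=0
t=7: input=4 -> V=0 FIRE
t=8: input=0 -> V=0
t=9: input=0 -> V=0
t=10: input=4 -> V=0 FIRE
t=11: input=3 -> V=12
t=12: input=3 -> V=0 FIRE
t=13: input=2 -> V=8
t=14: input=0 -> V=7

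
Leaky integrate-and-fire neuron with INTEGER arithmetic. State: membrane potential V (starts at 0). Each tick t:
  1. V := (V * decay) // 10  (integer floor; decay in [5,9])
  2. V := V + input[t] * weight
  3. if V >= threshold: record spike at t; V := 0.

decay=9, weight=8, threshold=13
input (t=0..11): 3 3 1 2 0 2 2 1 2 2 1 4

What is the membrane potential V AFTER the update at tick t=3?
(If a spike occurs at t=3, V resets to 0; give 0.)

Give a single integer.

t=0: input=3 -> V=0 FIRE
t=1: input=3 -> V=0 FIRE
t=2: input=1 -> V=8
t=3: input=2 -> V=0 FIRE
t=4: input=0 -> V=0
t=5: input=2 -> V=0 FIRE
t=6: input=2 -> V=0 FIRE
t=7: input=1 -> V=8
t=8: input=2 -> V=0 FIRE
t=9: input=2 -> V=0 FIRE
t=10: input=1 -> V=8
t=11: input=4 -> V=0 FIRE

Answer: 0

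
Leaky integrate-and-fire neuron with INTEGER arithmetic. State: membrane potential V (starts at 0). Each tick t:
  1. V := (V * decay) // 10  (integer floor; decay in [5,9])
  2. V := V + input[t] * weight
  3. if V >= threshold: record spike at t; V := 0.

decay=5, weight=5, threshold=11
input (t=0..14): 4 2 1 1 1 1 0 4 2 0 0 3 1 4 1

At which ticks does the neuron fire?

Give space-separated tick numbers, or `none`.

Answer: 0 7 11 13

Derivation:
t=0: input=4 -> V=0 FIRE
t=1: input=2 -> V=10
t=2: input=1 -> V=10
t=3: input=1 -> V=10
t=4: input=1 -> V=10
t=5: input=1 -> V=10
t=6: input=0 -> V=5
t=7: input=4 -> V=0 FIRE
t=8: input=2 -> V=10
t=9: input=0 -> V=5
t=10: input=0 -> V=2
t=11: input=3 -> V=0 FIRE
t=12: input=1 -> V=5
t=13: input=4 -> V=0 FIRE
t=14: input=1 -> V=5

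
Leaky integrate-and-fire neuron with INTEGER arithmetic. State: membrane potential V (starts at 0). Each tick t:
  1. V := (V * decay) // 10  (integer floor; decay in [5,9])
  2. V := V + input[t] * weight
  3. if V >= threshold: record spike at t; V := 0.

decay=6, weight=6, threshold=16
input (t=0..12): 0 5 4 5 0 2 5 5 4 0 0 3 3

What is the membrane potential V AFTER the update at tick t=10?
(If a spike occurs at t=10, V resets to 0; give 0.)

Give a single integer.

Answer: 0

Derivation:
t=0: input=0 -> V=0
t=1: input=5 -> V=0 FIRE
t=2: input=4 -> V=0 FIRE
t=3: input=5 -> V=0 FIRE
t=4: input=0 -> V=0
t=5: input=2 -> V=12
t=6: input=5 -> V=0 FIRE
t=7: input=5 -> V=0 FIRE
t=8: input=4 -> V=0 FIRE
t=9: input=0 -> V=0
t=10: input=0 -> V=0
t=11: input=3 -> V=0 FIRE
t=12: input=3 -> V=0 FIRE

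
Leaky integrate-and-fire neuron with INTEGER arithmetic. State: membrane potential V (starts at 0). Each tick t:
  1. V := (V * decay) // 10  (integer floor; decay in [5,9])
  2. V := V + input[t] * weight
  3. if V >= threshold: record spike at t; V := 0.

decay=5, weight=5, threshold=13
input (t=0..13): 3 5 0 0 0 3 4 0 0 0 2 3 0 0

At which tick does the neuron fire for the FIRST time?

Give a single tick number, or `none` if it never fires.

Answer: 0

Derivation:
t=0: input=3 -> V=0 FIRE
t=1: input=5 -> V=0 FIRE
t=2: input=0 -> V=0
t=3: input=0 -> V=0
t=4: input=0 -> V=0
t=5: input=3 -> V=0 FIRE
t=6: input=4 -> V=0 FIRE
t=7: input=0 -> V=0
t=8: input=0 -> V=0
t=9: input=0 -> V=0
t=10: input=2 -> V=10
t=11: input=3 -> V=0 FIRE
t=12: input=0 -> V=0
t=13: input=0 -> V=0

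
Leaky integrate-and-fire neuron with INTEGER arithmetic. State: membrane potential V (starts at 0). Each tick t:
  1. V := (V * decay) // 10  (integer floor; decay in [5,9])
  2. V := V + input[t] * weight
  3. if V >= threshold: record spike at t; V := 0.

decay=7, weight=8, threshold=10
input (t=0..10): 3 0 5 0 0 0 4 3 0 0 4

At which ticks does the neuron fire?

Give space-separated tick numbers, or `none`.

Answer: 0 2 6 7 10

Derivation:
t=0: input=3 -> V=0 FIRE
t=1: input=0 -> V=0
t=2: input=5 -> V=0 FIRE
t=3: input=0 -> V=0
t=4: input=0 -> V=0
t=5: input=0 -> V=0
t=6: input=4 -> V=0 FIRE
t=7: input=3 -> V=0 FIRE
t=8: input=0 -> V=0
t=9: input=0 -> V=0
t=10: input=4 -> V=0 FIRE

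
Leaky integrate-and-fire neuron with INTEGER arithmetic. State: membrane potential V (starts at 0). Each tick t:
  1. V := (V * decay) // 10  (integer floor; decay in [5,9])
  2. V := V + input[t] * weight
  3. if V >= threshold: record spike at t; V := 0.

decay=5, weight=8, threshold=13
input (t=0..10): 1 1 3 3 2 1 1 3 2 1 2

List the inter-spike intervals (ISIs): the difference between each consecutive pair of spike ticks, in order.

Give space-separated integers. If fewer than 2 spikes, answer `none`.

Answer: 1 1 3 1 2

Derivation:
t=0: input=1 -> V=8
t=1: input=1 -> V=12
t=2: input=3 -> V=0 FIRE
t=3: input=3 -> V=0 FIRE
t=4: input=2 -> V=0 FIRE
t=5: input=1 -> V=8
t=6: input=1 -> V=12
t=7: input=3 -> V=0 FIRE
t=8: input=2 -> V=0 FIRE
t=9: input=1 -> V=8
t=10: input=2 -> V=0 FIRE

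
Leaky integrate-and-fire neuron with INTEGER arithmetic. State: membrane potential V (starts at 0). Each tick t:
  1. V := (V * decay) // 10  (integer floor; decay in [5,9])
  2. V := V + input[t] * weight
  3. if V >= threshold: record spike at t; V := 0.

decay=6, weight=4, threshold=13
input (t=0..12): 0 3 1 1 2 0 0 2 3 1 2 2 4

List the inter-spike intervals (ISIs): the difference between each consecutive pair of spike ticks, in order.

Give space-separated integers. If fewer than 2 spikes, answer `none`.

Answer: 4 3 1

Derivation:
t=0: input=0 -> V=0
t=1: input=3 -> V=12
t=2: input=1 -> V=11
t=3: input=1 -> V=10
t=4: input=2 -> V=0 FIRE
t=5: input=0 -> V=0
t=6: input=0 -> V=0
t=7: input=2 -> V=8
t=8: input=3 -> V=0 FIRE
t=9: input=1 -> V=4
t=10: input=2 -> V=10
t=11: input=2 -> V=0 FIRE
t=12: input=4 -> V=0 FIRE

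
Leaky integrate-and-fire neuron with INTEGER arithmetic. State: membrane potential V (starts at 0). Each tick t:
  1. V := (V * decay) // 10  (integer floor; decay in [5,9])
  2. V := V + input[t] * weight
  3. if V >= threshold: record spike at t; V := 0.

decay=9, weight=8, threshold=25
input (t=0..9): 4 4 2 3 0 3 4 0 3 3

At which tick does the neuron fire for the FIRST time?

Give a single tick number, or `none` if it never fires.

Answer: 0

Derivation:
t=0: input=4 -> V=0 FIRE
t=1: input=4 -> V=0 FIRE
t=2: input=2 -> V=16
t=3: input=3 -> V=0 FIRE
t=4: input=0 -> V=0
t=5: input=3 -> V=24
t=6: input=4 -> V=0 FIRE
t=7: input=0 -> V=0
t=8: input=3 -> V=24
t=9: input=3 -> V=0 FIRE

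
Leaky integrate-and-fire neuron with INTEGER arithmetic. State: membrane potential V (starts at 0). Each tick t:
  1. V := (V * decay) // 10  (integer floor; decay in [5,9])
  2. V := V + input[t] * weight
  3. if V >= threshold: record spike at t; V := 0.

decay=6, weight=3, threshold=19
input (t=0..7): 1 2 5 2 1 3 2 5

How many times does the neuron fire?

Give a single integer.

Answer: 2

Derivation:
t=0: input=1 -> V=3
t=1: input=2 -> V=7
t=2: input=5 -> V=0 FIRE
t=3: input=2 -> V=6
t=4: input=1 -> V=6
t=5: input=3 -> V=12
t=6: input=2 -> V=13
t=7: input=5 -> V=0 FIRE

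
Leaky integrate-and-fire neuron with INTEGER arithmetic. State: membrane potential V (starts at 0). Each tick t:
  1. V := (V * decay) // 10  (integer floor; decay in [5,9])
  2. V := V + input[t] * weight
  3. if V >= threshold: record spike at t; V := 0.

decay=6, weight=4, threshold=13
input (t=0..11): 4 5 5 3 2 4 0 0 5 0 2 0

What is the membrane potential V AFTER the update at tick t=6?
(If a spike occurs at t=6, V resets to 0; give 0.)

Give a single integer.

t=0: input=4 -> V=0 FIRE
t=1: input=5 -> V=0 FIRE
t=2: input=5 -> V=0 FIRE
t=3: input=3 -> V=12
t=4: input=2 -> V=0 FIRE
t=5: input=4 -> V=0 FIRE
t=6: input=0 -> V=0
t=7: input=0 -> V=0
t=8: input=5 -> V=0 FIRE
t=9: input=0 -> V=0
t=10: input=2 -> V=8
t=11: input=0 -> V=4

Answer: 0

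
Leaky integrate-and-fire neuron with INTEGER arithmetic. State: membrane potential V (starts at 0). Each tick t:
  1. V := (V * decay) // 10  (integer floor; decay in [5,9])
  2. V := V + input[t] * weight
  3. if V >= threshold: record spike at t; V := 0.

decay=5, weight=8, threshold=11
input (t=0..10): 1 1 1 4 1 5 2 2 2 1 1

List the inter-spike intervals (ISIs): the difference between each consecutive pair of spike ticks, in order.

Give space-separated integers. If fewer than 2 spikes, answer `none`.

Answer: 2 2 1 1 1 2

Derivation:
t=0: input=1 -> V=8
t=1: input=1 -> V=0 FIRE
t=2: input=1 -> V=8
t=3: input=4 -> V=0 FIRE
t=4: input=1 -> V=8
t=5: input=5 -> V=0 FIRE
t=6: input=2 -> V=0 FIRE
t=7: input=2 -> V=0 FIRE
t=8: input=2 -> V=0 FIRE
t=9: input=1 -> V=8
t=10: input=1 -> V=0 FIRE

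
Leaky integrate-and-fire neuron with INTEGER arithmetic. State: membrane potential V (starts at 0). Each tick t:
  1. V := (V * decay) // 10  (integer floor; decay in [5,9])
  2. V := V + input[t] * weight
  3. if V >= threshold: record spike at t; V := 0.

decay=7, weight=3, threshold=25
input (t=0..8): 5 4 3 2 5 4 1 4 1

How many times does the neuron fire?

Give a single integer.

Answer: 1

Derivation:
t=0: input=5 -> V=15
t=1: input=4 -> V=22
t=2: input=3 -> V=24
t=3: input=2 -> V=22
t=4: input=5 -> V=0 FIRE
t=5: input=4 -> V=12
t=6: input=1 -> V=11
t=7: input=4 -> V=19
t=8: input=1 -> V=16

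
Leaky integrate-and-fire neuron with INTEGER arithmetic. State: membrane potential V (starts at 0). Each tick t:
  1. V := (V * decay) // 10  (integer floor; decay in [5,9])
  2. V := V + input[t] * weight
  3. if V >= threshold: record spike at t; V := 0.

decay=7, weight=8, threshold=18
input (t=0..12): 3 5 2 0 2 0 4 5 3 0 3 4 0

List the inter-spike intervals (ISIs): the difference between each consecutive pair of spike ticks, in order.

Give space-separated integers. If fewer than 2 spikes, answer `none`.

t=0: input=3 -> V=0 FIRE
t=1: input=5 -> V=0 FIRE
t=2: input=2 -> V=16
t=3: input=0 -> V=11
t=4: input=2 -> V=0 FIRE
t=5: input=0 -> V=0
t=6: input=4 -> V=0 FIRE
t=7: input=5 -> V=0 FIRE
t=8: input=3 -> V=0 FIRE
t=9: input=0 -> V=0
t=10: input=3 -> V=0 FIRE
t=11: input=4 -> V=0 FIRE
t=12: input=0 -> V=0

Answer: 1 3 2 1 1 2 1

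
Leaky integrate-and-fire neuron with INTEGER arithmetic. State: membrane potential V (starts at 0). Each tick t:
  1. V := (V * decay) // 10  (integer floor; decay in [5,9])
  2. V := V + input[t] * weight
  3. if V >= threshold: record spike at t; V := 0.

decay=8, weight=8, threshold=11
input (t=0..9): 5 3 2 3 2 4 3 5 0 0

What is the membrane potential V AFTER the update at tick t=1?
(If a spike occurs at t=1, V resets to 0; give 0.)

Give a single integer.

Answer: 0

Derivation:
t=0: input=5 -> V=0 FIRE
t=1: input=3 -> V=0 FIRE
t=2: input=2 -> V=0 FIRE
t=3: input=3 -> V=0 FIRE
t=4: input=2 -> V=0 FIRE
t=5: input=4 -> V=0 FIRE
t=6: input=3 -> V=0 FIRE
t=7: input=5 -> V=0 FIRE
t=8: input=0 -> V=0
t=9: input=0 -> V=0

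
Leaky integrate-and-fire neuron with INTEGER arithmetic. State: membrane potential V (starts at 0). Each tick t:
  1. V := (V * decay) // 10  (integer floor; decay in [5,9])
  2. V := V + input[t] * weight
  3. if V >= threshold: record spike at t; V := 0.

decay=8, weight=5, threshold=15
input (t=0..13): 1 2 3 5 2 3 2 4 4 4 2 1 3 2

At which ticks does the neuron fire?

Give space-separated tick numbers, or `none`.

Answer: 2 3 5 7 8 9 12

Derivation:
t=0: input=1 -> V=5
t=1: input=2 -> V=14
t=2: input=3 -> V=0 FIRE
t=3: input=5 -> V=0 FIRE
t=4: input=2 -> V=10
t=5: input=3 -> V=0 FIRE
t=6: input=2 -> V=10
t=7: input=4 -> V=0 FIRE
t=8: input=4 -> V=0 FIRE
t=9: input=4 -> V=0 FIRE
t=10: input=2 -> V=10
t=11: input=1 -> V=13
t=12: input=3 -> V=0 FIRE
t=13: input=2 -> V=10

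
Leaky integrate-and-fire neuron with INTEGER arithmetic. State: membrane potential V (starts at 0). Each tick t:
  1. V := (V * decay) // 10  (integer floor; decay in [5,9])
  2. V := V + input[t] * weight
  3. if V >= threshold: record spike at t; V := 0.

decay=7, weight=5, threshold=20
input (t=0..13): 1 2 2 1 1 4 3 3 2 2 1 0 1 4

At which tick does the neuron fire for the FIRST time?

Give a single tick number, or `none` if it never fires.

t=0: input=1 -> V=5
t=1: input=2 -> V=13
t=2: input=2 -> V=19
t=3: input=1 -> V=18
t=4: input=1 -> V=17
t=5: input=4 -> V=0 FIRE
t=6: input=3 -> V=15
t=7: input=3 -> V=0 FIRE
t=8: input=2 -> V=10
t=9: input=2 -> V=17
t=10: input=1 -> V=16
t=11: input=0 -> V=11
t=12: input=1 -> V=12
t=13: input=4 -> V=0 FIRE

Answer: 5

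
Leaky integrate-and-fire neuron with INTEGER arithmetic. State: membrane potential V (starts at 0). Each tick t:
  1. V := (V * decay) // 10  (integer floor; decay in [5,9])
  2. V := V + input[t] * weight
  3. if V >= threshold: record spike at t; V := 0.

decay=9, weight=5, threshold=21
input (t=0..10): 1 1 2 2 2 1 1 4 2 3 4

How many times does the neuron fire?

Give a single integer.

t=0: input=1 -> V=5
t=1: input=1 -> V=9
t=2: input=2 -> V=18
t=3: input=2 -> V=0 FIRE
t=4: input=2 -> V=10
t=5: input=1 -> V=14
t=6: input=1 -> V=17
t=7: input=4 -> V=0 FIRE
t=8: input=2 -> V=10
t=9: input=3 -> V=0 FIRE
t=10: input=4 -> V=20

Answer: 3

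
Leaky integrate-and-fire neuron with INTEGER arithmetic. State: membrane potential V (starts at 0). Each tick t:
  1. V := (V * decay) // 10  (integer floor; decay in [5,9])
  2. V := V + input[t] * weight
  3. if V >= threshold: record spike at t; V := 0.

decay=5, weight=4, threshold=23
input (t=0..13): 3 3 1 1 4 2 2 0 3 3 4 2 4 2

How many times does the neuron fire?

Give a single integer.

Answer: 1

Derivation:
t=0: input=3 -> V=12
t=1: input=3 -> V=18
t=2: input=1 -> V=13
t=3: input=1 -> V=10
t=4: input=4 -> V=21
t=5: input=2 -> V=18
t=6: input=2 -> V=17
t=7: input=0 -> V=8
t=8: input=3 -> V=16
t=9: input=3 -> V=20
t=10: input=4 -> V=0 FIRE
t=11: input=2 -> V=8
t=12: input=4 -> V=20
t=13: input=2 -> V=18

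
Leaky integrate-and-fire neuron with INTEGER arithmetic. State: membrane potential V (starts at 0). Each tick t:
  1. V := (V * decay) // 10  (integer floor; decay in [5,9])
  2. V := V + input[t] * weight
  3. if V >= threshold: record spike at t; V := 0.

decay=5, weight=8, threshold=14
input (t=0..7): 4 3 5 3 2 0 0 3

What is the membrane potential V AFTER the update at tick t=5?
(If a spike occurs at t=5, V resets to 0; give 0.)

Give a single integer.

Answer: 0

Derivation:
t=0: input=4 -> V=0 FIRE
t=1: input=3 -> V=0 FIRE
t=2: input=5 -> V=0 FIRE
t=3: input=3 -> V=0 FIRE
t=4: input=2 -> V=0 FIRE
t=5: input=0 -> V=0
t=6: input=0 -> V=0
t=7: input=3 -> V=0 FIRE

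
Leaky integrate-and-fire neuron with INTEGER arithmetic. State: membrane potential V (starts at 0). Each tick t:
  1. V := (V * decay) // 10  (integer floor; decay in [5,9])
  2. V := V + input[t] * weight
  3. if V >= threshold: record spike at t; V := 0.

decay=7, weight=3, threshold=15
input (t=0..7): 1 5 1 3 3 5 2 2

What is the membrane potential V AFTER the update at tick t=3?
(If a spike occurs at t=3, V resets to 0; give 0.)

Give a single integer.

t=0: input=1 -> V=3
t=1: input=5 -> V=0 FIRE
t=2: input=1 -> V=3
t=3: input=3 -> V=11
t=4: input=3 -> V=0 FIRE
t=5: input=5 -> V=0 FIRE
t=6: input=2 -> V=6
t=7: input=2 -> V=10

Answer: 11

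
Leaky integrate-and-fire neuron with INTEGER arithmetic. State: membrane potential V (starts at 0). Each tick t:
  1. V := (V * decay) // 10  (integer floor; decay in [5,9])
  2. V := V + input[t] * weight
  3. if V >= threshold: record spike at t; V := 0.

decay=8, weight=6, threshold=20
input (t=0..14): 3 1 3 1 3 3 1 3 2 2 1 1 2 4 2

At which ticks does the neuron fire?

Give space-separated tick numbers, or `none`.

t=0: input=3 -> V=18
t=1: input=1 -> V=0 FIRE
t=2: input=3 -> V=18
t=3: input=1 -> V=0 FIRE
t=4: input=3 -> V=18
t=5: input=3 -> V=0 FIRE
t=6: input=1 -> V=6
t=7: input=3 -> V=0 FIRE
t=8: input=2 -> V=12
t=9: input=2 -> V=0 FIRE
t=10: input=1 -> V=6
t=11: input=1 -> V=10
t=12: input=2 -> V=0 FIRE
t=13: input=4 -> V=0 FIRE
t=14: input=2 -> V=12

Answer: 1 3 5 7 9 12 13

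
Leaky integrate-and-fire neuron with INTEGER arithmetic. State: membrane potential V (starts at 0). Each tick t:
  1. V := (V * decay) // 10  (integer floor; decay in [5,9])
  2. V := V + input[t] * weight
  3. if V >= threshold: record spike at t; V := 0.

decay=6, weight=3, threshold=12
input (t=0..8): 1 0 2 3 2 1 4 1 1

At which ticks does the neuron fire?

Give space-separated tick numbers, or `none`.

Answer: 3 6

Derivation:
t=0: input=1 -> V=3
t=1: input=0 -> V=1
t=2: input=2 -> V=6
t=3: input=3 -> V=0 FIRE
t=4: input=2 -> V=6
t=5: input=1 -> V=6
t=6: input=4 -> V=0 FIRE
t=7: input=1 -> V=3
t=8: input=1 -> V=4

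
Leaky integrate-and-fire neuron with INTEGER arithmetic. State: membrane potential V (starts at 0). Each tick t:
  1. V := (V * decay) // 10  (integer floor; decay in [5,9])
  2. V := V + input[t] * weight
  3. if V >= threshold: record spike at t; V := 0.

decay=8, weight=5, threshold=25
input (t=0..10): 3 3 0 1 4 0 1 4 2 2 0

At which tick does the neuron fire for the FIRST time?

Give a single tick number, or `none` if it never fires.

Answer: 1

Derivation:
t=0: input=3 -> V=15
t=1: input=3 -> V=0 FIRE
t=2: input=0 -> V=0
t=3: input=1 -> V=5
t=4: input=4 -> V=24
t=5: input=0 -> V=19
t=6: input=1 -> V=20
t=7: input=4 -> V=0 FIRE
t=8: input=2 -> V=10
t=9: input=2 -> V=18
t=10: input=0 -> V=14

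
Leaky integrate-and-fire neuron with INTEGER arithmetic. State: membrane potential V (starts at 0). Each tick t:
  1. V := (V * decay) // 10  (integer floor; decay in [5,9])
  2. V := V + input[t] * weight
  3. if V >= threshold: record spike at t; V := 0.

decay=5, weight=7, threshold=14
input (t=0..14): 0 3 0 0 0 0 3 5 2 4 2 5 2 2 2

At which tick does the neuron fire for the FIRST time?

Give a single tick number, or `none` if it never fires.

t=0: input=0 -> V=0
t=1: input=3 -> V=0 FIRE
t=2: input=0 -> V=0
t=3: input=0 -> V=0
t=4: input=0 -> V=0
t=5: input=0 -> V=0
t=6: input=3 -> V=0 FIRE
t=7: input=5 -> V=0 FIRE
t=8: input=2 -> V=0 FIRE
t=9: input=4 -> V=0 FIRE
t=10: input=2 -> V=0 FIRE
t=11: input=5 -> V=0 FIRE
t=12: input=2 -> V=0 FIRE
t=13: input=2 -> V=0 FIRE
t=14: input=2 -> V=0 FIRE

Answer: 1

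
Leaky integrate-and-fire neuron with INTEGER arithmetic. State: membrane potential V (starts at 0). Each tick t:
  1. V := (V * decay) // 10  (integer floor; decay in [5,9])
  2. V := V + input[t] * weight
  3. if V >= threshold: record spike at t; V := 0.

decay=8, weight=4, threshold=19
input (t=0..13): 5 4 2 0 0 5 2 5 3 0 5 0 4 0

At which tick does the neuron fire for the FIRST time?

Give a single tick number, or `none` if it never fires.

Answer: 0

Derivation:
t=0: input=5 -> V=0 FIRE
t=1: input=4 -> V=16
t=2: input=2 -> V=0 FIRE
t=3: input=0 -> V=0
t=4: input=0 -> V=0
t=5: input=5 -> V=0 FIRE
t=6: input=2 -> V=8
t=7: input=5 -> V=0 FIRE
t=8: input=3 -> V=12
t=9: input=0 -> V=9
t=10: input=5 -> V=0 FIRE
t=11: input=0 -> V=0
t=12: input=4 -> V=16
t=13: input=0 -> V=12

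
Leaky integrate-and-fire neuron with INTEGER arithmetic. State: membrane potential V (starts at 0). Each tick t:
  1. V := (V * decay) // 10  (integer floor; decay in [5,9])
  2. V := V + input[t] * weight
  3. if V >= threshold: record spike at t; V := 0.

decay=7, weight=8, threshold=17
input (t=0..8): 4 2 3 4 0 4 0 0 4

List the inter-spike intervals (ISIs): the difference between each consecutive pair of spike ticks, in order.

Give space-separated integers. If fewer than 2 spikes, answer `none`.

Answer: 2 1 2 3

Derivation:
t=0: input=4 -> V=0 FIRE
t=1: input=2 -> V=16
t=2: input=3 -> V=0 FIRE
t=3: input=4 -> V=0 FIRE
t=4: input=0 -> V=0
t=5: input=4 -> V=0 FIRE
t=6: input=0 -> V=0
t=7: input=0 -> V=0
t=8: input=4 -> V=0 FIRE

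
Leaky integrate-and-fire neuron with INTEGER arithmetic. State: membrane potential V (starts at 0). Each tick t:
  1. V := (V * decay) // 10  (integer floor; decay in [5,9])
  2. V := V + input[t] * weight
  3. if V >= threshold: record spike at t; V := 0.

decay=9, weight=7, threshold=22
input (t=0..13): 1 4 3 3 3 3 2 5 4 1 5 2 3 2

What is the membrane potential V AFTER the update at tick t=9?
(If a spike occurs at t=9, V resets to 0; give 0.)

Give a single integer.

Answer: 7

Derivation:
t=0: input=1 -> V=7
t=1: input=4 -> V=0 FIRE
t=2: input=3 -> V=21
t=3: input=3 -> V=0 FIRE
t=4: input=3 -> V=21
t=5: input=3 -> V=0 FIRE
t=6: input=2 -> V=14
t=7: input=5 -> V=0 FIRE
t=8: input=4 -> V=0 FIRE
t=9: input=1 -> V=7
t=10: input=5 -> V=0 FIRE
t=11: input=2 -> V=14
t=12: input=3 -> V=0 FIRE
t=13: input=2 -> V=14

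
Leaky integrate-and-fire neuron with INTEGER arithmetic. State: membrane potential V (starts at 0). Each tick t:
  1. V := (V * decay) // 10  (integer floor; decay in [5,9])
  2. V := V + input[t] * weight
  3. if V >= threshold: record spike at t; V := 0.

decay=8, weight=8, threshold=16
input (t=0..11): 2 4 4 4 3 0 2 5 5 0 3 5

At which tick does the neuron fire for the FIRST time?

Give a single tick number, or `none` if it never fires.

Answer: 0

Derivation:
t=0: input=2 -> V=0 FIRE
t=1: input=4 -> V=0 FIRE
t=2: input=4 -> V=0 FIRE
t=3: input=4 -> V=0 FIRE
t=4: input=3 -> V=0 FIRE
t=5: input=0 -> V=0
t=6: input=2 -> V=0 FIRE
t=7: input=5 -> V=0 FIRE
t=8: input=5 -> V=0 FIRE
t=9: input=0 -> V=0
t=10: input=3 -> V=0 FIRE
t=11: input=5 -> V=0 FIRE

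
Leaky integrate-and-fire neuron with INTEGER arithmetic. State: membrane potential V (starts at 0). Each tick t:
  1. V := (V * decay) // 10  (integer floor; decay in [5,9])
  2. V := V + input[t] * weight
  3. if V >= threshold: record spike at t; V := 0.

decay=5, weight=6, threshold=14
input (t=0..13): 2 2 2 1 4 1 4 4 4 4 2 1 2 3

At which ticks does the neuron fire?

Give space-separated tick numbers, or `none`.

Answer: 1 4 6 7 8 9 12 13

Derivation:
t=0: input=2 -> V=12
t=1: input=2 -> V=0 FIRE
t=2: input=2 -> V=12
t=3: input=1 -> V=12
t=4: input=4 -> V=0 FIRE
t=5: input=1 -> V=6
t=6: input=4 -> V=0 FIRE
t=7: input=4 -> V=0 FIRE
t=8: input=4 -> V=0 FIRE
t=9: input=4 -> V=0 FIRE
t=10: input=2 -> V=12
t=11: input=1 -> V=12
t=12: input=2 -> V=0 FIRE
t=13: input=3 -> V=0 FIRE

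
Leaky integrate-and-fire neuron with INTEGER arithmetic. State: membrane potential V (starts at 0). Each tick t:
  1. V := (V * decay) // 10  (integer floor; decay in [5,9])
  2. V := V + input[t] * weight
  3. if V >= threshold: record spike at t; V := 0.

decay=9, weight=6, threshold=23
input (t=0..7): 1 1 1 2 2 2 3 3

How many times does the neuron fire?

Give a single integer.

Answer: 2

Derivation:
t=0: input=1 -> V=6
t=1: input=1 -> V=11
t=2: input=1 -> V=15
t=3: input=2 -> V=0 FIRE
t=4: input=2 -> V=12
t=5: input=2 -> V=22
t=6: input=3 -> V=0 FIRE
t=7: input=3 -> V=18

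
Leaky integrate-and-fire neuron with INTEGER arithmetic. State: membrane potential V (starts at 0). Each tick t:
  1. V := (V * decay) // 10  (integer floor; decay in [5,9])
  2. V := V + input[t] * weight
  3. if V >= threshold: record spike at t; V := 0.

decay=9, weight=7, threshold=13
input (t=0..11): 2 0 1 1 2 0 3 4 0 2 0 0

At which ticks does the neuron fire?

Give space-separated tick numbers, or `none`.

Answer: 0 3 4 6 7 9

Derivation:
t=0: input=2 -> V=0 FIRE
t=1: input=0 -> V=0
t=2: input=1 -> V=7
t=3: input=1 -> V=0 FIRE
t=4: input=2 -> V=0 FIRE
t=5: input=0 -> V=0
t=6: input=3 -> V=0 FIRE
t=7: input=4 -> V=0 FIRE
t=8: input=0 -> V=0
t=9: input=2 -> V=0 FIRE
t=10: input=0 -> V=0
t=11: input=0 -> V=0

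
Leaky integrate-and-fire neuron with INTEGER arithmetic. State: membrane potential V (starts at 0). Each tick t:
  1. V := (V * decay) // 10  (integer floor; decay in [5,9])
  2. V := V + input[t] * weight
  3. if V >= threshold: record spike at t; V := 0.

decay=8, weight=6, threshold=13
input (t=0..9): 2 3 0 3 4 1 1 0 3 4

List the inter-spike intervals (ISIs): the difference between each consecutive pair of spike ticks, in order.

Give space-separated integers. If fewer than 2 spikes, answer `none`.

t=0: input=2 -> V=12
t=1: input=3 -> V=0 FIRE
t=2: input=0 -> V=0
t=3: input=3 -> V=0 FIRE
t=4: input=4 -> V=0 FIRE
t=5: input=1 -> V=6
t=6: input=1 -> V=10
t=7: input=0 -> V=8
t=8: input=3 -> V=0 FIRE
t=9: input=4 -> V=0 FIRE

Answer: 2 1 4 1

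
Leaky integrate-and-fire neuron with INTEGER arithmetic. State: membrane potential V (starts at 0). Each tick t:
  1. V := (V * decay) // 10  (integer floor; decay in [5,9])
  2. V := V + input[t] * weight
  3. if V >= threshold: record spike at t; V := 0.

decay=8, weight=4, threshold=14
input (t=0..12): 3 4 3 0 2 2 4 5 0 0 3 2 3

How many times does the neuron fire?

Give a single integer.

Answer: 5

Derivation:
t=0: input=3 -> V=12
t=1: input=4 -> V=0 FIRE
t=2: input=3 -> V=12
t=3: input=0 -> V=9
t=4: input=2 -> V=0 FIRE
t=5: input=2 -> V=8
t=6: input=4 -> V=0 FIRE
t=7: input=5 -> V=0 FIRE
t=8: input=0 -> V=0
t=9: input=0 -> V=0
t=10: input=3 -> V=12
t=11: input=2 -> V=0 FIRE
t=12: input=3 -> V=12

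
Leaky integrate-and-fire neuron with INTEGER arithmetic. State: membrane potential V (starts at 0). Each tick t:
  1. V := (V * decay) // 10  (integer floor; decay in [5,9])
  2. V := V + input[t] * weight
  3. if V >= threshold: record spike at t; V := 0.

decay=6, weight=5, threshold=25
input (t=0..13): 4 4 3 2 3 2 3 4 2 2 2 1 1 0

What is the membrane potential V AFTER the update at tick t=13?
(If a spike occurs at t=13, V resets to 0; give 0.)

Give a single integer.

Answer: 8

Derivation:
t=0: input=4 -> V=20
t=1: input=4 -> V=0 FIRE
t=2: input=3 -> V=15
t=3: input=2 -> V=19
t=4: input=3 -> V=0 FIRE
t=5: input=2 -> V=10
t=6: input=3 -> V=21
t=7: input=4 -> V=0 FIRE
t=8: input=2 -> V=10
t=9: input=2 -> V=16
t=10: input=2 -> V=19
t=11: input=1 -> V=16
t=12: input=1 -> V=14
t=13: input=0 -> V=8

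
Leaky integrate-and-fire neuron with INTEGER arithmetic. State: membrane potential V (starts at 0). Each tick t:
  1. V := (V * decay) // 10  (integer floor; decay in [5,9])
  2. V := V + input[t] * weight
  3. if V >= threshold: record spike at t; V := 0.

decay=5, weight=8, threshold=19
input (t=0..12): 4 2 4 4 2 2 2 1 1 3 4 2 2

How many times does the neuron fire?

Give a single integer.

Answer: 7

Derivation:
t=0: input=4 -> V=0 FIRE
t=1: input=2 -> V=16
t=2: input=4 -> V=0 FIRE
t=3: input=4 -> V=0 FIRE
t=4: input=2 -> V=16
t=5: input=2 -> V=0 FIRE
t=6: input=2 -> V=16
t=7: input=1 -> V=16
t=8: input=1 -> V=16
t=9: input=3 -> V=0 FIRE
t=10: input=4 -> V=0 FIRE
t=11: input=2 -> V=16
t=12: input=2 -> V=0 FIRE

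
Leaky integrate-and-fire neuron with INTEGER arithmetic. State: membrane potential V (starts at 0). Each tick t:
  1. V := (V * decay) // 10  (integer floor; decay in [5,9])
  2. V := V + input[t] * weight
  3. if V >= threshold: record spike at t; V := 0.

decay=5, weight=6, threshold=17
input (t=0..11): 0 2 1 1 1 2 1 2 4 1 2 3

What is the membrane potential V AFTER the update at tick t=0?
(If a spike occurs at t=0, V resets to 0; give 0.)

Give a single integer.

t=0: input=0 -> V=0
t=1: input=2 -> V=12
t=2: input=1 -> V=12
t=3: input=1 -> V=12
t=4: input=1 -> V=12
t=5: input=2 -> V=0 FIRE
t=6: input=1 -> V=6
t=7: input=2 -> V=15
t=8: input=4 -> V=0 FIRE
t=9: input=1 -> V=6
t=10: input=2 -> V=15
t=11: input=3 -> V=0 FIRE

Answer: 0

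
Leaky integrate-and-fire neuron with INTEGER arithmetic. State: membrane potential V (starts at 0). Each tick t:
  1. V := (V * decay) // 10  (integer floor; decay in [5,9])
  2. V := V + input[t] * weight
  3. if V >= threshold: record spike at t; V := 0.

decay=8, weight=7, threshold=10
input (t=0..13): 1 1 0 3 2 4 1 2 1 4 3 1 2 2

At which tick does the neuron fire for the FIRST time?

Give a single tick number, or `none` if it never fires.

Answer: 1

Derivation:
t=0: input=1 -> V=7
t=1: input=1 -> V=0 FIRE
t=2: input=0 -> V=0
t=3: input=3 -> V=0 FIRE
t=4: input=2 -> V=0 FIRE
t=5: input=4 -> V=0 FIRE
t=6: input=1 -> V=7
t=7: input=2 -> V=0 FIRE
t=8: input=1 -> V=7
t=9: input=4 -> V=0 FIRE
t=10: input=3 -> V=0 FIRE
t=11: input=1 -> V=7
t=12: input=2 -> V=0 FIRE
t=13: input=2 -> V=0 FIRE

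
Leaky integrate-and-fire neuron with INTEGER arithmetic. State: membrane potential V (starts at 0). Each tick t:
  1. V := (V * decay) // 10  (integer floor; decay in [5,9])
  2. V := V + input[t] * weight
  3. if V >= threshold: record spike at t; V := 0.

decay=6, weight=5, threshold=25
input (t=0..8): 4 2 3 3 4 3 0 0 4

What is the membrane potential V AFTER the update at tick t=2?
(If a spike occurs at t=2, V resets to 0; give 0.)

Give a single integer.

Answer: 0

Derivation:
t=0: input=4 -> V=20
t=1: input=2 -> V=22
t=2: input=3 -> V=0 FIRE
t=3: input=3 -> V=15
t=4: input=4 -> V=0 FIRE
t=5: input=3 -> V=15
t=6: input=0 -> V=9
t=7: input=0 -> V=5
t=8: input=4 -> V=23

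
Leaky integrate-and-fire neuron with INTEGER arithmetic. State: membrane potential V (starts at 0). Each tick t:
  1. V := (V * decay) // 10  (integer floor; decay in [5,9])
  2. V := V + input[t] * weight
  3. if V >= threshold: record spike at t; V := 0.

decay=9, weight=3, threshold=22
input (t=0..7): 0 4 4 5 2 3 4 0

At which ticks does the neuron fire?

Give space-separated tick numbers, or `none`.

Answer: 2 5

Derivation:
t=0: input=0 -> V=0
t=1: input=4 -> V=12
t=2: input=4 -> V=0 FIRE
t=3: input=5 -> V=15
t=4: input=2 -> V=19
t=5: input=3 -> V=0 FIRE
t=6: input=4 -> V=12
t=7: input=0 -> V=10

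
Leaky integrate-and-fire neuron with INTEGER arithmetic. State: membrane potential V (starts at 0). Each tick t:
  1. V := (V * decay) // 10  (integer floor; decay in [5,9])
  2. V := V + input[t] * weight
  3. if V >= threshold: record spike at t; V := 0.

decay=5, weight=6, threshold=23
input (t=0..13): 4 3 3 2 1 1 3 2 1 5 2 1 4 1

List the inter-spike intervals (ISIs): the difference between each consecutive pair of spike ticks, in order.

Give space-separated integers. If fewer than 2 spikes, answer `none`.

t=0: input=4 -> V=0 FIRE
t=1: input=3 -> V=18
t=2: input=3 -> V=0 FIRE
t=3: input=2 -> V=12
t=4: input=1 -> V=12
t=5: input=1 -> V=12
t=6: input=3 -> V=0 FIRE
t=7: input=2 -> V=12
t=8: input=1 -> V=12
t=9: input=5 -> V=0 FIRE
t=10: input=2 -> V=12
t=11: input=1 -> V=12
t=12: input=4 -> V=0 FIRE
t=13: input=1 -> V=6

Answer: 2 4 3 3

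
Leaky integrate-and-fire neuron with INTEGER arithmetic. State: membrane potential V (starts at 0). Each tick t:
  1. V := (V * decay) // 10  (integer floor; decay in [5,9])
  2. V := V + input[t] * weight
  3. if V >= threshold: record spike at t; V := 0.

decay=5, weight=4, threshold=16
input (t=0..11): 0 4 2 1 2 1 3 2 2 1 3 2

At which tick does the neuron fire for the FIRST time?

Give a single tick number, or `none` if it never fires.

t=0: input=0 -> V=0
t=1: input=4 -> V=0 FIRE
t=2: input=2 -> V=8
t=3: input=1 -> V=8
t=4: input=2 -> V=12
t=5: input=1 -> V=10
t=6: input=3 -> V=0 FIRE
t=7: input=2 -> V=8
t=8: input=2 -> V=12
t=9: input=1 -> V=10
t=10: input=3 -> V=0 FIRE
t=11: input=2 -> V=8

Answer: 1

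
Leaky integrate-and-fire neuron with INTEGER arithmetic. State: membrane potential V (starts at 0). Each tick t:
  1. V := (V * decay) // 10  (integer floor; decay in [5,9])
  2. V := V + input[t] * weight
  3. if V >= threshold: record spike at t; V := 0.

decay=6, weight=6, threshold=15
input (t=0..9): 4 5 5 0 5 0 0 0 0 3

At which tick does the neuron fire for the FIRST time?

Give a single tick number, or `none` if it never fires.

t=0: input=4 -> V=0 FIRE
t=1: input=5 -> V=0 FIRE
t=2: input=5 -> V=0 FIRE
t=3: input=0 -> V=0
t=4: input=5 -> V=0 FIRE
t=5: input=0 -> V=0
t=6: input=0 -> V=0
t=7: input=0 -> V=0
t=8: input=0 -> V=0
t=9: input=3 -> V=0 FIRE

Answer: 0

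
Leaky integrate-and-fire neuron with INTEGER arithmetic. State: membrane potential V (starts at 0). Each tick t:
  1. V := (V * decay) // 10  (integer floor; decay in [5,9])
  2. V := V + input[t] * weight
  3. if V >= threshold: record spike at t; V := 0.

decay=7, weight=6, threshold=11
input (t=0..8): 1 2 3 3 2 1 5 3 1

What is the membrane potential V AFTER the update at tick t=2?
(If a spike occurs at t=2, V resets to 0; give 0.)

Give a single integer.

Answer: 0

Derivation:
t=0: input=1 -> V=6
t=1: input=2 -> V=0 FIRE
t=2: input=3 -> V=0 FIRE
t=3: input=3 -> V=0 FIRE
t=4: input=2 -> V=0 FIRE
t=5: input=1 -> V=6
t=6: input=5 -> V=0 FIRE
t=7: input=3 -> V=0 FIRE
t=8: input=1 -> V=6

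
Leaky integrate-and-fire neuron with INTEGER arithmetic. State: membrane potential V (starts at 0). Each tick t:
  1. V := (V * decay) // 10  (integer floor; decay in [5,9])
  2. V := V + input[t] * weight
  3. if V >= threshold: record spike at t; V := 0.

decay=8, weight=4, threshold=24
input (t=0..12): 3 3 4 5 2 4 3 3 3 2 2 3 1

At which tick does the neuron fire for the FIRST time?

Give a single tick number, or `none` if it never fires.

t=0: input=3 -> V=12
t=1: input=3 -> V=21
t=2: input=4 -> V=0 FIRE
t=3: input=5 -> V=20
t=4: input=2 -> V=0 FIRE
t=5: input=4 -> V=16
t=6: input=3 -> V=0 FIRE
t=7: input=3 -> V=12
t=8: input=3 -> V=21
t=9: input=2 -> V=0 FIRE
t=10: input=2 -> V=8
t=11: input=3 -> V=18
t=12: input=1 -> V=18

Answer: 2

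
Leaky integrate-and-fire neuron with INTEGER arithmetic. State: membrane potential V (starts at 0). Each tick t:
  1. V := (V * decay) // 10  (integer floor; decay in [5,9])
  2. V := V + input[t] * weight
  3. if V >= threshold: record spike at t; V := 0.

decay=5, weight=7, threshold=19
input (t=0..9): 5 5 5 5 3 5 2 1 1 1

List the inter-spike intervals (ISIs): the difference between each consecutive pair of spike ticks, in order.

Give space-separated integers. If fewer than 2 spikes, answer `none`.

t=0: input=5 -> V=0 FIRE
t=1: input=5 -> V=0 FIRE
t=2: input=5 -> V=0 FIRE
t=3: input=5 -> V=0 FIRE
t=4: input=3 -> V=0 FIRE
t=5: input=5 -> V=0 FIRE
t=6: input=2 -> V=14
t=7: input=1 -> V=14
t=8: input=1 -> V=14
t=9: input=1 -> V=14

Answer: 1 1 1 1 1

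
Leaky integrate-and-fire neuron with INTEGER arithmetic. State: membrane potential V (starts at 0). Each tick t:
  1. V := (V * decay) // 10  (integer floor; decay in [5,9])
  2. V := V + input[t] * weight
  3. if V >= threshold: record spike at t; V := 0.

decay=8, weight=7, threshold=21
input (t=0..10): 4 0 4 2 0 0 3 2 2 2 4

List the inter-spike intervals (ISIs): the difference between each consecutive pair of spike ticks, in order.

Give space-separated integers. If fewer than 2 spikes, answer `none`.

Answer: 2 4 2 2

Derivation:
t=0: input=4 -> V=0 FIRE
t=1: input=0 -> V=0
t=2: input=4 -> V=0 FIRE
t=3: input=2 -> V=14
t=4: input=0 -> V=11
t=5: input=0 -> V=8
t=6: input=3 -> V=0 FIRE
t=7: input=2 -> V=14
t=8: input=2 -> V=0 FIRE
t=9: input=2 -> V=14
t=10: input=4 -> V=0 FIRE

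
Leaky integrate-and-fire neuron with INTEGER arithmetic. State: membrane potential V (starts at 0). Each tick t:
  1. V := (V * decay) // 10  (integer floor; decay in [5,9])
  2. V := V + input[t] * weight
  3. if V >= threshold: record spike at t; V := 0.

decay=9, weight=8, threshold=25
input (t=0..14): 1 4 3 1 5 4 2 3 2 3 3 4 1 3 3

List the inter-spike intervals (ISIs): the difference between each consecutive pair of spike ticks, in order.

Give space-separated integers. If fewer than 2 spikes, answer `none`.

Answer: 2 1 1 2 2 2 2

Derivation:
t=0: input=1 -> V=8
t=1: input=4 -> V=0 FIRE
t=2: input=3 -> V=24
t=3: input=1 -> V=0 FIRE
t=4: input=5 -> V=0 FIRE
t=5: input=4 -> V=0 FIRE
t=6: input=2 -> V=16
t=7: input=3 -> V=0 FIRE
t=8: input=2 -> V=16
t=9: input=3 -> V=0 FIRE
t=10: input=3 -> V=24
t=11: input=4 -> V=0 FIRE
t=12: input=1 -> V=8
t=13: input=3 -> V=0 FIRE
t=14: input=3 -> V=24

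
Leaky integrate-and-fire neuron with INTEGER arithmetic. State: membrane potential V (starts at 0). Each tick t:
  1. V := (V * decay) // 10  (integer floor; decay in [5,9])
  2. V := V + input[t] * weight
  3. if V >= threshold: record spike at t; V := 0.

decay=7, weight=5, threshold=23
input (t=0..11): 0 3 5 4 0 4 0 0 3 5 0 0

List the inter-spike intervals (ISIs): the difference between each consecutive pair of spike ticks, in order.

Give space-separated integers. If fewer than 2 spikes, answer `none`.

Answer: 3 4

Derivation:
t=0: input=0 -> V=0
t=1: input=3 -> V=15
t=2: input=5 -> V=0 FIRE
t=3: input=4 -> V=20
t=4: input=0 -> V=14
t=5: input=4 -> V=0 FIRE
t=6: input=0 -> V=0
t=7: input=0 -> V=0
t=8: input=3 -> V=15
t=9: input=5 -> V=0 FIRE
t=10: input=0 -> V=0
t=11: input=0 -> V=0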